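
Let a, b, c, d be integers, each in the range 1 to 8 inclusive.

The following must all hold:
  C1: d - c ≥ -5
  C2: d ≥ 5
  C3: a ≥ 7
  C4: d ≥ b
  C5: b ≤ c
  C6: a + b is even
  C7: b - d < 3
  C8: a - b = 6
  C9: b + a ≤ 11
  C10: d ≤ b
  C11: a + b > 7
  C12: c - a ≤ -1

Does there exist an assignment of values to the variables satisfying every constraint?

From constraints 2 and 10: b ≥ d ≥ 5. From constraint 3: a ≥ 7. Hence b + a ≥ 12. But constraint 9 requires b + a ≤ 11, and 11 < 12. Contradiction.

Unsatisfiable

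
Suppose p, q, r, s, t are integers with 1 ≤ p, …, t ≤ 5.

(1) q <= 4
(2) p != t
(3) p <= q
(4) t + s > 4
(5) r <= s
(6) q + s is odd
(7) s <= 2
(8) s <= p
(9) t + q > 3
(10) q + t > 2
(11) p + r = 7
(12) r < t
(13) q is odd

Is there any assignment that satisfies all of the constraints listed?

Unsatisfiable

From constraints 1 and 3: p ≤ q ≤ 4. From constraints 5 and 7: r ≤ s ≤ 2. Hence p + r ≤ 6. But constraint 11 requires p + r = 7, and 7 > 6. Contradiction.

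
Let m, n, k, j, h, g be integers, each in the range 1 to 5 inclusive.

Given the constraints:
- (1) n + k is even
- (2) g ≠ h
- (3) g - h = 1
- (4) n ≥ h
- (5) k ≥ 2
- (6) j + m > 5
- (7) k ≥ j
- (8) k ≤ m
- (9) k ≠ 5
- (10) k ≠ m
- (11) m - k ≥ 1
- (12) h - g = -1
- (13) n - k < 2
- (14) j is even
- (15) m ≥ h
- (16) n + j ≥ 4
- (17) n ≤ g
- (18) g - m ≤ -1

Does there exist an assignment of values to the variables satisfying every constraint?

Satisfiable

Take m = 4, n = 2, k = 2, j = 2, h = 2, g = 3. Then constraint 3: g - h = 1; constraint 6: j + m = 6, and every other listed constraint is also met.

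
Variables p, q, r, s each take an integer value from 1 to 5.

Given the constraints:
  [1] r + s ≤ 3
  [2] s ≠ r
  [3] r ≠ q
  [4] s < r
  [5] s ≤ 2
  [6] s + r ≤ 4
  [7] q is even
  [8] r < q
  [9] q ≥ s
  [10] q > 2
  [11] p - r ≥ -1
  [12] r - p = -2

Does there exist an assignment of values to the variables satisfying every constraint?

Satisfiable

The assignment p = 4, q = 4, r = 2, s = 1 works:
  constraint 1 holds since r + s = 3.
  constraint 6 holds since s + r = 3.
The rest check out directly.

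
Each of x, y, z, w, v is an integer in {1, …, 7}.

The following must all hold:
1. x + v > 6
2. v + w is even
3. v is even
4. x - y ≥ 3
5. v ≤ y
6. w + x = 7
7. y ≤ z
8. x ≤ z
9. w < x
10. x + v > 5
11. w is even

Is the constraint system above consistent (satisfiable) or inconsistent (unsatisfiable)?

The assignment x = 5, y = 2, z = 6, w = 2, v = 2 works:
  constraint 1 holds since x + v = 7.
  constraint 4 holds since x - y = 3.
  constraint 6 holds since w + x = 7.
The rest check out directly.

Satisfiable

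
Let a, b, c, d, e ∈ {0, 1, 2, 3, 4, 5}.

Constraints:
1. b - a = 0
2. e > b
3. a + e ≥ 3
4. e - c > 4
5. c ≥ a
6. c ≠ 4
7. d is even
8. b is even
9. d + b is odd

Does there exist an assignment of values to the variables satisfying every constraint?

Unsatisfiable

Constraint 7 makes d even and constraint 8 makes b even, so d + b must be even. Constraint 9 says d + b is odd — contradiction.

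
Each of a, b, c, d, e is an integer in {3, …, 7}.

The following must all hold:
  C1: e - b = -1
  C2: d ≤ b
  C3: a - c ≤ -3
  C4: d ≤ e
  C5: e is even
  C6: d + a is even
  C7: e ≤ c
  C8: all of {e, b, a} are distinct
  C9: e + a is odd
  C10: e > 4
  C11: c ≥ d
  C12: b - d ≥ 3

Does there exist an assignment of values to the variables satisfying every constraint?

Satisfiable

Take a = 3, b = 7, c = 7, d = 3, e = 6. Then constraint 1: e - b = -1; constraint 3: a - c = -4; constraint 12: b - d = 4, and every other listed constraint is also met.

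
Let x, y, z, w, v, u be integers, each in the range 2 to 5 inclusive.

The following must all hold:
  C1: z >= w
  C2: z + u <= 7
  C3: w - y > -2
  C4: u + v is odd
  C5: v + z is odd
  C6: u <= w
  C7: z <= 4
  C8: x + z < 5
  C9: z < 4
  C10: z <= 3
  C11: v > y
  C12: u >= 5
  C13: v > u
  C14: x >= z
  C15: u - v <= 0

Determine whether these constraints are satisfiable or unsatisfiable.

Unsatisfiable

From constraints 6 and 12: w ≥ u and u ≥ 5, so w ≥ 5. From constraints 1 and 10: w ≤ z and z ≤ 3, so w ≤ 3. But 3 < 5, so no value of w works.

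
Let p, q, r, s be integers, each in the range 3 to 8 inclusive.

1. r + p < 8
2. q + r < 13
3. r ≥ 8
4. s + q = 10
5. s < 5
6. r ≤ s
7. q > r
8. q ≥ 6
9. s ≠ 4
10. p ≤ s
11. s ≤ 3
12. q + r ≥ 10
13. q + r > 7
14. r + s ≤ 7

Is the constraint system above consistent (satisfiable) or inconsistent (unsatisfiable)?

Unsatisfiable

From constraints 3 and 6: s ≥ r and r ≥ 8, so s ≥ 8. From constraint 11: s ≤ 3. But 3 < 8, so no value of s works.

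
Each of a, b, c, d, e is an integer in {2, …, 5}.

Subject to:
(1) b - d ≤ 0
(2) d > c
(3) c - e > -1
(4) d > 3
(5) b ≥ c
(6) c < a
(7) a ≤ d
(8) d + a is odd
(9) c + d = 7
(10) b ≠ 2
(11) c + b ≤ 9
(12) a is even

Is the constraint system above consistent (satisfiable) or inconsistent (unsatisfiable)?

One satisfying assignment is a = 4, b = 4, c = 2, d = 5, e = 2.
For the less obvious constraints — constraint 1: b - d = -1; constraint 3: c - e = 0 — and the others hold by inspection.

Satisfiable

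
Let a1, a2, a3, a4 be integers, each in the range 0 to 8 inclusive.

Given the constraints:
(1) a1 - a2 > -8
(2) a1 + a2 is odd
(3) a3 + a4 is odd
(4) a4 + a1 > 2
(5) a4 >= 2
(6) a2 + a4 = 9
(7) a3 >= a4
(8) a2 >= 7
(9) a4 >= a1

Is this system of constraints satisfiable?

Satisfiable

Take a1 = 2, a2 = 7, a3 = 7, a4 = 2. Then constraint 1: a1 - a2 = -5; constraint 4: a4 + a1 = 4; constraint 6: a2 + a4 = 9, and every other listed constraint is also met.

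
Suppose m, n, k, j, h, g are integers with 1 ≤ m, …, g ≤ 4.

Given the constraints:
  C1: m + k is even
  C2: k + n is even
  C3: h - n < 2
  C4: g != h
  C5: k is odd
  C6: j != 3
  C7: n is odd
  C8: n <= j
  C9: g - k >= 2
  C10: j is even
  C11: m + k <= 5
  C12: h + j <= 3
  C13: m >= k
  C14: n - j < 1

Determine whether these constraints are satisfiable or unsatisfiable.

Satisfiable

Take m = 3, n = 1, k = 1, j = 2, h = 1, g = 4. Then constraint 3: h - n = 0; constraint 9: g - k = 3, and every other listed constraint is also met.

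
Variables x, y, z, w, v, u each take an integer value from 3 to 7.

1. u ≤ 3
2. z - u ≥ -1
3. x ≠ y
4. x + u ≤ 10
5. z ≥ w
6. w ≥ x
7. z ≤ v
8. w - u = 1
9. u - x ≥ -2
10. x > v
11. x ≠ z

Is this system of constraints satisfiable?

Constraints 5, 6, 7, and 10 give x ≤ w, w ≤ z, z ≤ v, v < x. Chaining: x ≤ w ≤ z ≤ v < x, which forces x < x — impossible.

Unsatisfiable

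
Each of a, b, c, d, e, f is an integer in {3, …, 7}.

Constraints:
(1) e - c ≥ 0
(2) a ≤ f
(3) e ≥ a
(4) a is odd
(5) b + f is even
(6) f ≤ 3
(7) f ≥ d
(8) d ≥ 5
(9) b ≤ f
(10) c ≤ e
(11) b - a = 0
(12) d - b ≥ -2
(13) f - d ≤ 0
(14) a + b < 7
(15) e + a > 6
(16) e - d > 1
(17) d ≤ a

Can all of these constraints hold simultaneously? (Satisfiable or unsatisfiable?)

From constraints 8 and 17: a ≥ d and d ≥ 5, so a ≥ 5. From constraints 2 and 6: a ≤ f and f ≤ 3, so a ≤ 3. But 3 < 5, so no value of a works.

Unsatisfiable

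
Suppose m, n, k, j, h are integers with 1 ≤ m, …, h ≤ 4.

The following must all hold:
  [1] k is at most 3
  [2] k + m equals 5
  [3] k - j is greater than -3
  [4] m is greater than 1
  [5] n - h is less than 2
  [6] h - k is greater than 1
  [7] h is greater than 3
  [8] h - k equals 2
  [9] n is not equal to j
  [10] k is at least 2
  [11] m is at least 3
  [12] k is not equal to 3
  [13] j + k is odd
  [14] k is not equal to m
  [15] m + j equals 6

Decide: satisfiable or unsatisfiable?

One satisfying assignment is m = 3, n = 4, k = 2, j = 3, h = 4.
For the less obvious constraints — constraint 2: k + m = 5; constraint 3: k - j = -1; constraint 5: n - h = 0 — and the others hold by inspection.

Satisfiable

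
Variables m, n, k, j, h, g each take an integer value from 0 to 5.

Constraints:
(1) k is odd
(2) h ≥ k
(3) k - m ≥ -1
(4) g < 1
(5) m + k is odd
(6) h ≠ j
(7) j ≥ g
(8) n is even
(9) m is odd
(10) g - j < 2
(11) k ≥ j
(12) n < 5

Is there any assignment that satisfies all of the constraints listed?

Constraint 9 makes m odd and constraint 1 makes k odd, so m + k must be even. Constraint 5 says m + k is odd — contradiction.

Unsatisfiable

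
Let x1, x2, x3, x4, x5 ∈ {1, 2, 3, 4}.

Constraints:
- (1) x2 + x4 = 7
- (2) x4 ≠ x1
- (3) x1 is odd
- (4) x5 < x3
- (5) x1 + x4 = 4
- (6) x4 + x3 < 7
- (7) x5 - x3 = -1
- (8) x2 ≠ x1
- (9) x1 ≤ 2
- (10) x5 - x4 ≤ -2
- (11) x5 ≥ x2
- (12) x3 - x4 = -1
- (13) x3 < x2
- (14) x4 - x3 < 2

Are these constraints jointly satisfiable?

Constraints 4, 11, and 13 give x5 < x3, x3 < x2, x2 ≤ x5. Chaining: x5 < x3 < x2 ≤ x5, which forces x5 < x5 — impossible.

Unsatisfiable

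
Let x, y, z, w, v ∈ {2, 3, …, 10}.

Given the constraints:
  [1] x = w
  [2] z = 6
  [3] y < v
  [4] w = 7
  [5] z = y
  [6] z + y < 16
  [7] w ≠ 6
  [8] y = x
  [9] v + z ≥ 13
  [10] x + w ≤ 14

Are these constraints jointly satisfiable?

Unsatisfiable

Constraint 2 fixes z = 6 and constraint 4 fixes w = 7. Constraints 1, 5, and 8 give z = y = x = w, so z = w. But 6 ≠ 7 — contradiction.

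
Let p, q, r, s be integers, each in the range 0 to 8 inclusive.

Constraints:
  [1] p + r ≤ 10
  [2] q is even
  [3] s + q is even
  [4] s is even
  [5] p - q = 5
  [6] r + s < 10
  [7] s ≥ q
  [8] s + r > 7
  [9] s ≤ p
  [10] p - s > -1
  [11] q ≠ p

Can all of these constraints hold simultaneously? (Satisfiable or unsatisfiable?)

Try p = 7, q = 2, r = 2, s = 6.
Check constraint 1: p + r = 9; constraint 5: p - q = 5. The remaining constraints are straightforward to verify.

Satisfiable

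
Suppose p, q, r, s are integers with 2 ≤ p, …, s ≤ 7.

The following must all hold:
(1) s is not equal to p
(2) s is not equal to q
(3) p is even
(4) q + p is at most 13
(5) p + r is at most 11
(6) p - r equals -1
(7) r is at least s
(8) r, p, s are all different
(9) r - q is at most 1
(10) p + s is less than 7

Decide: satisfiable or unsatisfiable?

Satisfiable

Take p = 4, q = 6, r = 5, s = 2. Then constraint 4: q + p = 10; constraint 5: p + r = 9, and every other listed constraint is also met.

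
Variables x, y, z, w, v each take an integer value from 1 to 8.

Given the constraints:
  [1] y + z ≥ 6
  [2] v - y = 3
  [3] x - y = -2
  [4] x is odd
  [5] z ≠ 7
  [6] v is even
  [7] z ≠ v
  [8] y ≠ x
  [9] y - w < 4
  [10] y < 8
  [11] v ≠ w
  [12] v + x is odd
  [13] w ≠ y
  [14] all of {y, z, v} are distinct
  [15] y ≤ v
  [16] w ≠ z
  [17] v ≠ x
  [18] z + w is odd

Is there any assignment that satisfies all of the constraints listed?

Setting (x, y, z, w, v) = (1, 3, 5, 2, 6) satisfies everything: constraint 1: y + z = 8; constraint 2: v - y = 3, and the others follow.

Satisfiable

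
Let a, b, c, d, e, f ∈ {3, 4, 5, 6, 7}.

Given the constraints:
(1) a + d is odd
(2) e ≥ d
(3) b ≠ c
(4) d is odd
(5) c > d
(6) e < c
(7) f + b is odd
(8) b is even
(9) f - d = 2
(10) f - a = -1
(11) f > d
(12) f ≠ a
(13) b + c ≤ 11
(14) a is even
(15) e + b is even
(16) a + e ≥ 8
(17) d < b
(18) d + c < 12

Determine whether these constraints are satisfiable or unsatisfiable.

Satisfiable

The assignment a = 6, b = 4, c = 6, d = 3, e = 4, f = 5 works:
  constraint 9 holds since f - d = 2.
  constraint 10 holds since f - a = -1.
  constraint 13 holds since b + c = 10.
The rest check out directly.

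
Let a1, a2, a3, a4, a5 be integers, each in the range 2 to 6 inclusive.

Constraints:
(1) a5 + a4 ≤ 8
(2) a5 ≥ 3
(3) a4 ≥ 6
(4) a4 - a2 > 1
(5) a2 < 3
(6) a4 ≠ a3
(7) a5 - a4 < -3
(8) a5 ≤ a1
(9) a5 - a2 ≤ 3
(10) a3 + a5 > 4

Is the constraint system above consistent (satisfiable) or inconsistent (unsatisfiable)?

Unsatisfiable

From constraint 2: a5 ≥ 3. From constraint 3: a4 ≥ 6. Hence a5 + a4 ≥ 9. But constraint 1 requires a5 + a4 ≤ 8, and 8 < 9. Contradiction.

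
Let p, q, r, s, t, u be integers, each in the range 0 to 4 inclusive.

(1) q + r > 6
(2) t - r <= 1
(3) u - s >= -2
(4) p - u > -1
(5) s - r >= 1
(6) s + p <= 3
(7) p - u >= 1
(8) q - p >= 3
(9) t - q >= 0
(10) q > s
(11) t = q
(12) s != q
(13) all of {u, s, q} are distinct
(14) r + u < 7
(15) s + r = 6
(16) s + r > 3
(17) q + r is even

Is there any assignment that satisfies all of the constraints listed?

Unsatisfiable

Constraints 2, 3, 5, 7, 8, and 9 give t − q ≥ 0, q − p ≥ 3, p − u ≥ 1, u − s ≥ -2, s − r ≥ 1, r − t ≥ -1.
Adding all 6 inequalities: the left sides telescope to 0, and the right sides sum to 0 + 3 + 1 + (-2) + 1 + (-1) = 2. So 0 ≥ 2, which is false.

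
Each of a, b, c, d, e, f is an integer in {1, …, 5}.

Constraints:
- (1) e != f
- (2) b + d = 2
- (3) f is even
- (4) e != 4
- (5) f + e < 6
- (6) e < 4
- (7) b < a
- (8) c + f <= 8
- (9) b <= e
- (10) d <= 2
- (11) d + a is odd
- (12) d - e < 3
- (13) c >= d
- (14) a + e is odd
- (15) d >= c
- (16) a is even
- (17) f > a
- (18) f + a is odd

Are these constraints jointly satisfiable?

Constraint 3 makes f even and constraint 16 makes a even, so f + a must be even. Constraint 18 says f + a is odd — contradiction.

Unsatisfiable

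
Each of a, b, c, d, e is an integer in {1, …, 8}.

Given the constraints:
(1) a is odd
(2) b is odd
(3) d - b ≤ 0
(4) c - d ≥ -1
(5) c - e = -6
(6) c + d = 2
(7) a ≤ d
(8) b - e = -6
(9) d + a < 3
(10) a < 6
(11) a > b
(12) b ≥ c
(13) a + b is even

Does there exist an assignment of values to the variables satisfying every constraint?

Unsatisfiable

Constraints 3, 7, and 11 give a ≤ d, d ≤ b, b < a. Chaining: a ≤ d ≤ b < a, which forces a < a — impossible.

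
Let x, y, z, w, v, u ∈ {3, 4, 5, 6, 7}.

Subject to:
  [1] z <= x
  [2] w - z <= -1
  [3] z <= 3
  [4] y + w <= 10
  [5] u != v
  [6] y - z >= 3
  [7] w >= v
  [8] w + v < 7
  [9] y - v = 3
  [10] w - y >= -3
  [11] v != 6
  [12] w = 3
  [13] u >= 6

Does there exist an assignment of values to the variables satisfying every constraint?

Unsatisfiable

Constraints 2, 6, and 10 give z − w ≥ 1, w − y ≥ -3, y − z ≥ 3.
Adding all 3 inequalities: the left sides telescope to 0, and the right sides sum to 1 + (-3) + 3 = 1. So 0 ≥ 1, which is false.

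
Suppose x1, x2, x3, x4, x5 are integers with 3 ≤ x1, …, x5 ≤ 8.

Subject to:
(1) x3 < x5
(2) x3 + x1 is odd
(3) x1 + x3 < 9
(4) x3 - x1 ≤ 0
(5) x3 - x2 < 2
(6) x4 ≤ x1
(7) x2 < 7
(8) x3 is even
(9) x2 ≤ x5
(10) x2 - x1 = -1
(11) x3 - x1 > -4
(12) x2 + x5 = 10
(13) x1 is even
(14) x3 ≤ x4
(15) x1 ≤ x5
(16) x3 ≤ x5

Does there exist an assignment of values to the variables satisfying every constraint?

Constraint 8 makes x3 even and constraint 13 makes x1 even, so x3 + x1 must be even. Constraint 2 says x3 + x1 is odd — contradiction.

Unsatisfiable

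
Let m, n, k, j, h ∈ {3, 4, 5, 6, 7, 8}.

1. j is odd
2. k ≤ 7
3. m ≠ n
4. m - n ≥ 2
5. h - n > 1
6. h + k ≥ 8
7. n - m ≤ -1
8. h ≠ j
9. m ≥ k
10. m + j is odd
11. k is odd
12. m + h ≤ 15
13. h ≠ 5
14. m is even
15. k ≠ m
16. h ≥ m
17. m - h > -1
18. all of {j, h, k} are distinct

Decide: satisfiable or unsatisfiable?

Satisfiable

One satisfying assignment is m = 6, n = 3, k = 3, j = 7, h = 6.
For the less obvious constraints — constraint 4: m - n = 3; constraint 5: h - n = 3; constraint 6: h + k = 9 — and the others hold by inspection.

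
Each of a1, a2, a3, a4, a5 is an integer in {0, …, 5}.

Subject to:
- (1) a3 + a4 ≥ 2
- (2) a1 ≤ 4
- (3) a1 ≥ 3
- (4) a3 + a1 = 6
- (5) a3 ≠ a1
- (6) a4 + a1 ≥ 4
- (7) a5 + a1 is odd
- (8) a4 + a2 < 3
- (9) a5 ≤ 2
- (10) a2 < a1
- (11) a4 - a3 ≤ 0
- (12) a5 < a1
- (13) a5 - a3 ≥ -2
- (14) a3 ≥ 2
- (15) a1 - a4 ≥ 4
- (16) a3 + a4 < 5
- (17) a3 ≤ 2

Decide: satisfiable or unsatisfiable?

Satisfiable

One satisfying assignment is a1 = 4, a2 = 2, a3 = 2, a4 = 0, a5 = 1.
For the less obvious constraints — constraint 1: a3 + a4 = 2; constraint 4: a3 + a1 = 6; constraint 6: a4 + a1 = 4 — and the others hold by inspection.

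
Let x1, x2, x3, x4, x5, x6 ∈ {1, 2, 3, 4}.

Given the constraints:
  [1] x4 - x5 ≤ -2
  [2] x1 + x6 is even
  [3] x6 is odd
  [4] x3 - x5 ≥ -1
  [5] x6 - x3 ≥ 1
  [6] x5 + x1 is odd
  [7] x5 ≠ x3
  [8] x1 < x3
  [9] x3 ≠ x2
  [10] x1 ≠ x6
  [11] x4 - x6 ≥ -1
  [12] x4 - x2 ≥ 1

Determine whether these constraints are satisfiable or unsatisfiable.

Constraints 1, 4, 5, and 11 give x3 − x5 ≥ -1, x5 − x4 ≥ 2, x4 − x6 ≥ -1, x6 − x3 ≥ 1.
Adding all 4 inequalities: the left sides telescope to 0, and the right sides sum to (-1) + 2 + (-1) + 1 = 1. So 0 ≥ 1, which is false.

Unsatisfiable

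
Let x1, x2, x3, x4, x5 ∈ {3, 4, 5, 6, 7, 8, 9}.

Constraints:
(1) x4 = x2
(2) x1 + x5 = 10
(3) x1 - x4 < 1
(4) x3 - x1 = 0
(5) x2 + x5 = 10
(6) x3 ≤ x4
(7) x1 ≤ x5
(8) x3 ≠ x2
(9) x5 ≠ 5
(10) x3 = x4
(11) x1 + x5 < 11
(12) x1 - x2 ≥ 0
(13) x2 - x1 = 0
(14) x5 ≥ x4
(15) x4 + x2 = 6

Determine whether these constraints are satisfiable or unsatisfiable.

Unsatisfiable

From constraints 1 and 10, x3 = x4 = x2, so x3 = x2. But constraint 8 says x3 ≠ x2. Contradiction.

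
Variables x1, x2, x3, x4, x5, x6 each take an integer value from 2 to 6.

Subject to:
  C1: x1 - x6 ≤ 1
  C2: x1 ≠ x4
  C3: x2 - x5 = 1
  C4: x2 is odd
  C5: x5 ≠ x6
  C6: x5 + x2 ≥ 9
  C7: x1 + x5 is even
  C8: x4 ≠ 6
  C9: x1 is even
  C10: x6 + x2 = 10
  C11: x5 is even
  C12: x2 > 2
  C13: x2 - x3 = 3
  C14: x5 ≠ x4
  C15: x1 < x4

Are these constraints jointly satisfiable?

Setting (x1, x2, x3, x4, x5, x6) = (4, 5, 2, 5, 4, 5) satisfies everything: constraint 1: x1 - x6 = -1; constraint 3: x2 - x5 = 1, and the others follow.

Satisfiable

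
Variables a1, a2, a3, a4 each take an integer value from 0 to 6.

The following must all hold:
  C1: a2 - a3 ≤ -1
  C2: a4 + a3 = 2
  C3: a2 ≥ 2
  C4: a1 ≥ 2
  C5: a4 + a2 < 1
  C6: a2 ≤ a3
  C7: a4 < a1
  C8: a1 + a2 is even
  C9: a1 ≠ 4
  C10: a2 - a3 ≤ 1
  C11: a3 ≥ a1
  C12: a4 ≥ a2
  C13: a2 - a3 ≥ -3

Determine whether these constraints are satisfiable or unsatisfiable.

From constraints 3 and 12: a4 ≥ a2 ≥ 2. From constraints 4 and 11: a3 ≥ a1 ≥ 2. Hence a4 + a3 ≥ 4. But constraint 2 requires a4 + a3 = 2, and 2 < 4. Contradiction.

Unsatisfiable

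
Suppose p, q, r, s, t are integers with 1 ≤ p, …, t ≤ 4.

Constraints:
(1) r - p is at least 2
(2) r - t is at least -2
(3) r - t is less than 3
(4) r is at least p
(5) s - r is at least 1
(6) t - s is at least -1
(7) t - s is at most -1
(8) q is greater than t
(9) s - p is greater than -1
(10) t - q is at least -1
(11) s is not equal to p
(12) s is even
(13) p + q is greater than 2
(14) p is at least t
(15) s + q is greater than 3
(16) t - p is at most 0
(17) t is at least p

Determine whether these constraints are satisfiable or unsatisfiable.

Unsatisfiable

Constraints 1, 5, 6, and 16 give r − p ≥ 2, p − t ≥ 0, t − s ≥ -1, s − r ≥ 1.
Adding all 4 inequalities: the left sides telescope to 0, and the right sides sum to 2 + 0 + (-1) + 1 = 2. So 0 ≥ 2, which is false.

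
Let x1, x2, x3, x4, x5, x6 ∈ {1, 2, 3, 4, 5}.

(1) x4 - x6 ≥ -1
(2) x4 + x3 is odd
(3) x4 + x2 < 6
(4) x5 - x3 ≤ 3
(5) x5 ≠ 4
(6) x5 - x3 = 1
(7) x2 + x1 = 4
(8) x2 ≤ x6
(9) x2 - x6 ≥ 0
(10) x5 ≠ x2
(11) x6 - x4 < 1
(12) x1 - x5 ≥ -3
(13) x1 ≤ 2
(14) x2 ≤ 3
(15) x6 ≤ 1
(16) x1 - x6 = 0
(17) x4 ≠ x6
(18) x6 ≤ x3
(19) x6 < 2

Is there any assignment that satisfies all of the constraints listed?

From constraints 8 and 15: x2 ≤ x6 ≤ 1. From constraint 13: x1 ≤ 2. Hence x2 + x1 ≤ 3. But constraint 7 requires x2 + x1 = 4, and 4 > 3. Contradiction.

Unsatisfiable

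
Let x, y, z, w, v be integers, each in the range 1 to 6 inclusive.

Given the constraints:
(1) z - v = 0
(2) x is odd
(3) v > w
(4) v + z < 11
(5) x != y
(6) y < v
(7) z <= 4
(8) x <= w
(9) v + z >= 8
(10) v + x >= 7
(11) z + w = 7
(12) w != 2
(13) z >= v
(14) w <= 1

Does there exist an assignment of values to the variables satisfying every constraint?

From constraints 7 and 13: v ≤ z ≤ 4. From constraints 8 and 14: x ≤ w ≤ 1. Hence v + x ≤ 5. But constraint 10 requires v + x ≥ 7, and 7 > 5. Contradiction.

Unsatisfiable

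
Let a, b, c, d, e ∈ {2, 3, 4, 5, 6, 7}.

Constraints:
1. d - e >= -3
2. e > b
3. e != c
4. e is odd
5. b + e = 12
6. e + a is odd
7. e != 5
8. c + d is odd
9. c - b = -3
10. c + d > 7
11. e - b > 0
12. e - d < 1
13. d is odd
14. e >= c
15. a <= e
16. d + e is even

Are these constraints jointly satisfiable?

Satisfiable

The assignment a = 2, b = 5, c = 2, d = 7, e = 7 works:
  constraint 1 holds since d - e = 0.
  constraint 5 holds since b + e = 12.
  constraint 9 holds since c - b = -3.
The rest check out directly.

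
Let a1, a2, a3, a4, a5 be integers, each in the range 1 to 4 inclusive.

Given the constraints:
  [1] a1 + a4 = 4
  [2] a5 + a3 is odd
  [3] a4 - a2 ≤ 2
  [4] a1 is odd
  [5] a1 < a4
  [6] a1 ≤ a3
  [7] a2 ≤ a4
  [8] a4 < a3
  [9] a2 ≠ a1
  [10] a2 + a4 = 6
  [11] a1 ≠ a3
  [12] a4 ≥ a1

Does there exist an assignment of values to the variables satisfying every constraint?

Take a1 = 1, a2 = 3, a3 = 4, a4 = 3, a5 = 3. Then constraint 1: a1 + a4 = 4; constraint 3: a4 - a2 = 0, and every other listed constraint is also met.

Satisfiable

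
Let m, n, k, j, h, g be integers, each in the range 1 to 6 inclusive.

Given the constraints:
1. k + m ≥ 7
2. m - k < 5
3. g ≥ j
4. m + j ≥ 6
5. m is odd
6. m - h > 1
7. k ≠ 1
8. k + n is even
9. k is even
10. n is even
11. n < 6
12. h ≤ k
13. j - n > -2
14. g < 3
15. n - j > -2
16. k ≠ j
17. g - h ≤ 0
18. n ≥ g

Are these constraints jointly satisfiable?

Try m = 5, n = 2, k = 2, j = 1, h = 2, g = 2.
Check constraint 1: k + m = 7; constraint 2: m - k = 3; constraint 4: m + j = 6. The remaining constraints are straightforward to verify.

Satisfiable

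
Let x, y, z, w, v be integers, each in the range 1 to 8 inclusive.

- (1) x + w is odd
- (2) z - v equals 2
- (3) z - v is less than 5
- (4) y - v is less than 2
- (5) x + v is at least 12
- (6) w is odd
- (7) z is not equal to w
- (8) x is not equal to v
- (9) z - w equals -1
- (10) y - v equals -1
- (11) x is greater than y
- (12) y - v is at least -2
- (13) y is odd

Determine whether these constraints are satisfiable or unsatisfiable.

The assignment x = 8, y = 3, z = 6, w = 7, v = 4 works:
  constraint 2 holds since z - v = 2.
  constraint 3 holds since z - v = 2.
  constraint 4 holds since y - v = -1.
The rest check out directly.

Satisfiable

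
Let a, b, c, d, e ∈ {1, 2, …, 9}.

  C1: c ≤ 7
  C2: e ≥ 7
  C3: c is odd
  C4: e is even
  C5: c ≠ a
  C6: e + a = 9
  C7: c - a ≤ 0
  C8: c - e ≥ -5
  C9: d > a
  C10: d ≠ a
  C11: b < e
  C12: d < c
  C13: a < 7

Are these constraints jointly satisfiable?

Constraints 7, 9, and 12 give c ≤ a, a < d, d < c. Chaining: c ≤ a < d < c, which forces c < c — impossible.

Unsatisfiable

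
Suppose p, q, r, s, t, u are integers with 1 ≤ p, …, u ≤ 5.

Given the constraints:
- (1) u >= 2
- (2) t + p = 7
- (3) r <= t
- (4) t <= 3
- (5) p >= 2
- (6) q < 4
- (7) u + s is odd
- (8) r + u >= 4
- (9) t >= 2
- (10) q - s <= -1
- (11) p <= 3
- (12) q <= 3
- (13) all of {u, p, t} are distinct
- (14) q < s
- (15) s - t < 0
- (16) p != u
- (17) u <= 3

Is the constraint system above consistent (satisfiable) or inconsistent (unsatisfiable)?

Unsatisfiable

Constraints 1, 4, 5, 9, 11, and 17 confine each of u, p, t to the 2 values {2, 3}.
Constraint 13 requires all 3 of them to be distinct, but only 2 values are available — impossible by the pigeonhole principle.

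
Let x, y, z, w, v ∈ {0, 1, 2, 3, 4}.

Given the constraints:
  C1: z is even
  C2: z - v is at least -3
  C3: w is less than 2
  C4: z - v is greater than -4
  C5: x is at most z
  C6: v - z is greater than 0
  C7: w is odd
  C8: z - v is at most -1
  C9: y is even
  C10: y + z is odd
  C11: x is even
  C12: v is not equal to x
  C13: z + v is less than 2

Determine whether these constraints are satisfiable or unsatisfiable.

Constraint 9 makes y even and constraint 1 makes z even, so y + z must be even. Constraint 10 says y + z is odd — contradiction.

Unsatisfiable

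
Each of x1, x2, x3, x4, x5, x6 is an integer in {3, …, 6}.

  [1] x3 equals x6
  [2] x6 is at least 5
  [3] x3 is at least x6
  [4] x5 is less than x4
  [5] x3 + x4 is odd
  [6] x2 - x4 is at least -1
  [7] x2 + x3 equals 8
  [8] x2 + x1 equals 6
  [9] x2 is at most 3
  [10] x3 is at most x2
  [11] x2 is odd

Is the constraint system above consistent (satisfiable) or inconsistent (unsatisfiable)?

From constraints 2 and 3: x3 ≥ x6 and x6 ≥ 5, so x3 ≥ 5. From constraints 9 and 10: x3 ≤ x2 and x2 ≤ 3, so x3 ≤ 3. But 3 < 5, so no value of x3 works.

Unsatisfiable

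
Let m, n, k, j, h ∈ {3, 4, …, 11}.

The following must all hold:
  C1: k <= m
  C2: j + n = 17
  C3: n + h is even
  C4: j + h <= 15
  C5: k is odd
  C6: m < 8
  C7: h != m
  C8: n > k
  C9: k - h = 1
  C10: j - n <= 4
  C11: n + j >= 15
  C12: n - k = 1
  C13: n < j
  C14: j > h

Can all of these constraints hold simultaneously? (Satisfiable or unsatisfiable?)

Take m = 7, n = 8, k = 7, j = 9, h = 6. Then constraint 2: j + n = 17; constraint 4: j + h = 15, and every other listed constraint is also met.

Satisfiable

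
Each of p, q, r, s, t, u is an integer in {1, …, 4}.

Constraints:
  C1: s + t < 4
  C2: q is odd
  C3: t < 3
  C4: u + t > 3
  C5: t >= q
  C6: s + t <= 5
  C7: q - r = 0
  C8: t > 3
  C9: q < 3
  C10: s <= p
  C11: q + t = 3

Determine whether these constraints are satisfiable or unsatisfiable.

Unsatisfiable

From constraint 8: t ≥ 4. From constraint 3: t ≤ 2. But 2 < 4, so no value of t works.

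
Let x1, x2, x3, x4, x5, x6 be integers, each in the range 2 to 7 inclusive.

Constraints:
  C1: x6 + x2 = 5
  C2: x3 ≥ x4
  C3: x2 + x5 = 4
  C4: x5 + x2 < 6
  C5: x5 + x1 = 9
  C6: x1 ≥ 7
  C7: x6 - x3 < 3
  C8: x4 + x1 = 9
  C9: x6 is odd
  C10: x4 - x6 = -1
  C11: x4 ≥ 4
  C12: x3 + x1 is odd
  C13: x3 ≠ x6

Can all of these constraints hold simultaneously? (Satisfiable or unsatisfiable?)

Unsatisfiable

From constraint 11: x4 ≥ 4. From constraint 6: x1 ≥ 7. Hence x4 + x1 ≥ 11. But constraint 8 requires x4 + x1 = 9, and 9 < 11. Contradiction.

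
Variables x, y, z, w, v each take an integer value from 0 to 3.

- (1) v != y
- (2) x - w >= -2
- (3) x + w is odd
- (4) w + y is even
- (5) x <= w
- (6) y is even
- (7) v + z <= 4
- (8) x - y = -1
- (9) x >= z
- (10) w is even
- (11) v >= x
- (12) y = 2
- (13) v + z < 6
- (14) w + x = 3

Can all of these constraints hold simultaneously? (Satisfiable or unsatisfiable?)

The assignment x = 1, y = 2, z = 0, w = 2, v = 3 works:
  constraint 2 holds since x - w = -1.
  constraint 7 holds since v + z = 3.
  constraint 8 holds since x - y = -1.
The rest check out directly.

Satisfiable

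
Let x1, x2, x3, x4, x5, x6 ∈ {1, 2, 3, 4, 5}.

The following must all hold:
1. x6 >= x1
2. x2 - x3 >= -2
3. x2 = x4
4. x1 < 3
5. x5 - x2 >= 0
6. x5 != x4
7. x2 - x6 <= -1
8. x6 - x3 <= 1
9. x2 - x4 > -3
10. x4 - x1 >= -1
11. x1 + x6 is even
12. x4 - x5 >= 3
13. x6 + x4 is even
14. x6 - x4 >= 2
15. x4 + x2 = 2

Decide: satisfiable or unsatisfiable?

Constraints 2, 5, 8, 12, and 14 give x3 − x6 ≥ -1, x6 − x4 ≥ 2, x4 − x5 ≥ 3, x5 − x2 ≥ 0, x2 − x3 ≥ -2.
Adding all 5 inequalities: the left sides telescope to 0, and the right sides sum to (-1) + 2 + 3 + 0 + (-2) = 2. So 0 ≥ 2, which is false.

Unsatisfiable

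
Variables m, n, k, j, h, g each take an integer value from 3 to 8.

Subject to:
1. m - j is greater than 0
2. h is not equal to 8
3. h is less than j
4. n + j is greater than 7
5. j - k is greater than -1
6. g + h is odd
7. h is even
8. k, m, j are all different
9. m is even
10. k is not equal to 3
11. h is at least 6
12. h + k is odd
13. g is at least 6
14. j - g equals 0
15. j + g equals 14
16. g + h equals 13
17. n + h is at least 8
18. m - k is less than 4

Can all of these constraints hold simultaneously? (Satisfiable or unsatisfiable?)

Satisfiable

One satisfying assignment is m = 8, n = 3, k = 5, j = 7, h = 6, g = 7.
For the less obvious constraints — constraint 1: m - j = 1; constraint 4: n + j = 10; constraint 5: j - k = 2 — and the others hold by inspection.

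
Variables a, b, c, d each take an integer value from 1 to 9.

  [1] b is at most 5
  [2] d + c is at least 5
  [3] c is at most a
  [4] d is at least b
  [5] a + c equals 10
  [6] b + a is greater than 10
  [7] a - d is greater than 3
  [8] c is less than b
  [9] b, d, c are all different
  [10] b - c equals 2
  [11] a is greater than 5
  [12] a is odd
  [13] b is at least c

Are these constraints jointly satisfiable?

Satisfiable

Take a = 9, b = 3, c = 1, d = 5. Then constraint 2: d + c = 6; constraint 5: a + c = 10, and every other listed constraint is also met.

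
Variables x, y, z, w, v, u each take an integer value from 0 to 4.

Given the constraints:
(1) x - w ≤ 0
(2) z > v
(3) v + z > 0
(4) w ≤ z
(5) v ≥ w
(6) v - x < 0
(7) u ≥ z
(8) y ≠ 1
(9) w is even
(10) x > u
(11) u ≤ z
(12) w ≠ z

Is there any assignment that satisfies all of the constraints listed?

Constraints 1, 2, 5, 7, and 10 give w ≤ v, v < z, z ≤ u, u < x, x ≤ w. Chaining: w ≤ v < z ≤ u < x ≤ w, which forces w < w — impossible.

Unsatisfiable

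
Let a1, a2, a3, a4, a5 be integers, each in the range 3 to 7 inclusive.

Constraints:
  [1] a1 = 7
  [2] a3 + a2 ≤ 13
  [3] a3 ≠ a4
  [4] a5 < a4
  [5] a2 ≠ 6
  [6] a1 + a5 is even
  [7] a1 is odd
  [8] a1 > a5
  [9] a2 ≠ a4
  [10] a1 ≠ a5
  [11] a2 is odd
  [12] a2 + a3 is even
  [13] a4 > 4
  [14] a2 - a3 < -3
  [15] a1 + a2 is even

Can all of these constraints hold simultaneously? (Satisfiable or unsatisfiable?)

One satisfying assignment is a1 = 7, a2 = 3, a3 = 7, a4 = 5, a5 = 3.
For the less obvious constraints — constraint 2: a3 + a2 = 10; constraint 14: a2 - a3 = -4 — and the others hold by inspection.

Satisfiable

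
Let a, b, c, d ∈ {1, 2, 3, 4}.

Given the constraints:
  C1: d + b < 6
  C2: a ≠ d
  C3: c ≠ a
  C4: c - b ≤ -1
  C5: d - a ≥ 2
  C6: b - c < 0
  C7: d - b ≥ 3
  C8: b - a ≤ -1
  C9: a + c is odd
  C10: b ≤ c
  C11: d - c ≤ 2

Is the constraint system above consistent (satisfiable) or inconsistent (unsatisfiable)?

Unsatisfiable

Constraints 4, 5, 8, and 11 give b − c ≥ 1, c − d ≥ -2, d − a ≥ 2, a − b ≥ 1.
Adding all 4 inequalities: the left sides telescope to 0, and the right sides sum to 1 + (-2) + 2 + 1 = 2. So 0 ≥ 2, which is false.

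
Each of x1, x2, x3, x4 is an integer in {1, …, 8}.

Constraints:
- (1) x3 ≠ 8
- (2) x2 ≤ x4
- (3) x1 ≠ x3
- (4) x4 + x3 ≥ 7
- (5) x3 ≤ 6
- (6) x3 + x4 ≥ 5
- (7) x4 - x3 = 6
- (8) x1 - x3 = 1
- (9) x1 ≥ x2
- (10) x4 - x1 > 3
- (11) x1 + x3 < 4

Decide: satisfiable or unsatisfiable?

Setting (x1, x2, x3, x4) = (2, 2, 1, 7) satisfies everything: constraint 4: x4 + x3 = 8; constraint 6: x3 + x4 = 8; constraint 7: x4 - x3 = 6, and the others follow.

Satisfiable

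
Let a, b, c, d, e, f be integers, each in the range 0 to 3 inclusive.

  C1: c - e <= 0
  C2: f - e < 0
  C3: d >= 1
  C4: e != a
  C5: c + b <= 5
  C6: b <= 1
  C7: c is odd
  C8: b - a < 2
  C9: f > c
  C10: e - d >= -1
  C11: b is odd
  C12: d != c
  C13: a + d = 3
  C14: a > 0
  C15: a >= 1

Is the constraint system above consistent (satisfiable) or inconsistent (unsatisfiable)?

Satisfiable

Try a = 1, b = 1, c = 1, d = 2, e = 3, f = 2.
Check constraint 1: c - e = -2; constraint 2: f - e = -1; constraint 5: c + b = 2. The remaining constraints are straightforward to verify.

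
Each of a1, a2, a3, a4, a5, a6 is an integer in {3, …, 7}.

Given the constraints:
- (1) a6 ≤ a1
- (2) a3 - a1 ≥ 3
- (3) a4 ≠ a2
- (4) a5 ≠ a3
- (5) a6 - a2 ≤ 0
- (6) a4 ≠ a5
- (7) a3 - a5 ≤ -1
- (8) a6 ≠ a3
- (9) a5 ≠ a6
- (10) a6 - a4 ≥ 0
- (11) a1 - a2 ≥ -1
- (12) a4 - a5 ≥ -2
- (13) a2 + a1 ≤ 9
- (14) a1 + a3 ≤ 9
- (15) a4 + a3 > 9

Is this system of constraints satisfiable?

Unsatisfiable

Constraints 2, 5, 7, 10, 11, and 12 give a5 − a3 ≥ 1, a3 − a1 ≥ 3, a1 − a2 ≥ -1, a2 − a6 ≥ 0, a6 − a4 ≥ 0, a4 − a5 ≥ -2.
Adding all 6 inequalities: the left sides telescope to 0, and the right sides sum to 1 + 3 + (-1) + 0 + 0 + (-2) = 1. So 0 ≥ 1, which is false.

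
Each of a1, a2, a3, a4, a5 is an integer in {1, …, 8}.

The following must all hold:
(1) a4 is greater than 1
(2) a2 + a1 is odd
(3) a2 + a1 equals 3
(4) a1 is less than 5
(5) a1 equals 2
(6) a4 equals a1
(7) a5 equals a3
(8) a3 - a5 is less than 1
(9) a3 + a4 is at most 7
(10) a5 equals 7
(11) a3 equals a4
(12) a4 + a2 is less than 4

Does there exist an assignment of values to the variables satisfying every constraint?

Constraint 10 fixes a5 = 7 and constraint 5 fixes a1 = 2. Constraints 6, 7, and 11 give a5 = a3 = a4 = a1, so a5 = a1. But 7 ≠ 2 — contradiction.

Unsatisfiable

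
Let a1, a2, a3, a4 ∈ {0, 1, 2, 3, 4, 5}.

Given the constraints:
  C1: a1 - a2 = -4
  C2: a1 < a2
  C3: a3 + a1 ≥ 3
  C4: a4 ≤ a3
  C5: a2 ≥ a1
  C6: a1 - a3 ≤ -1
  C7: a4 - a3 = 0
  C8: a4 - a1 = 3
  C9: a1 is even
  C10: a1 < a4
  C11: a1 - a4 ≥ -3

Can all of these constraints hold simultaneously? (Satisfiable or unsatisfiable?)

Satisfiable

The assignment a1 = 0, a2 = 4, a3 = 3, a4 = 3 works:
  constraint 1 holds since a1 - a2 = -4.
  constraint 3 holds since a3 + a1 = 3.
The rest check out directly.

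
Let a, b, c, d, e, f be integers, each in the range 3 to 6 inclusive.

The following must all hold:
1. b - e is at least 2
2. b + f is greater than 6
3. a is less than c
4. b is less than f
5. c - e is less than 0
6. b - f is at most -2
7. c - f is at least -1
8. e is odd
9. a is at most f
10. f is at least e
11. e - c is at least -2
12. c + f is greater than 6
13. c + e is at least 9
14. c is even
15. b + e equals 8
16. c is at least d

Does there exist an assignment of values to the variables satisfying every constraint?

Unsatisfiable

Constraints 1, 6, 7, and 11 give b − e ≥ 2, e − c ≥ -2, c − f ≥ -1, f − b ≥ 2.
Adding all 4 inequalities: the left sides telescope to 0, and the right sides sum to 2 + (-2) + (-1) + 2 = 1. So 0 ≥ 1, which is false.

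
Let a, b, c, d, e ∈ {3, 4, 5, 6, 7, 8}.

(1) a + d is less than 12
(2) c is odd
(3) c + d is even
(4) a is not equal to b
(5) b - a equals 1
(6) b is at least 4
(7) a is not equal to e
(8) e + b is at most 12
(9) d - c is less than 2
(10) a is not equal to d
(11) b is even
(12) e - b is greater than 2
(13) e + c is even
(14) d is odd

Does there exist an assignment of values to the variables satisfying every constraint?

The assignment a = 3, b = 4, c = 7, d = 7, e = 7 works:
  constraint 1 holds since a + d = 10.
  constraint 5 holds since b - a = 1.
The rest check out directly.

Satisfiable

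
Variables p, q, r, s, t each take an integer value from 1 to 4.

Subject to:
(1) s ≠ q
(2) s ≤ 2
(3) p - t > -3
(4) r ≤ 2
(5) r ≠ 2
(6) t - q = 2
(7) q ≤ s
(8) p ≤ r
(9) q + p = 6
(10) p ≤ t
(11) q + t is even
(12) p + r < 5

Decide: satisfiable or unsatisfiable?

From constraints 2 and 7: q ≤ s ≤ 2. From constraints 4 and 8: p ≤ r ≤ 2. Hence q + p ≤ 4. But constraint 9 requires q + p = 6, and 6 > 4. Contradiction.

Unsatisfiable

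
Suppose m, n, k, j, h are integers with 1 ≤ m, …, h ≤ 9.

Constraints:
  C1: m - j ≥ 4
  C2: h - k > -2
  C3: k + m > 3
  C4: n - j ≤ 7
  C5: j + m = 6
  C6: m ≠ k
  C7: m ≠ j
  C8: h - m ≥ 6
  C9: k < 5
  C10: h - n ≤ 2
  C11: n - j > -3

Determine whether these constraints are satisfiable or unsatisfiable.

Unsatisfiable

Constraints 1, 4, 8, and 10 give m − j ≥ 4, j − n ≥ -7, n − h ≥ -2, h − m ≥ 6.
Adding all 4 inequalities: the left sides telescope to 0, and the right sides sum to 4 + (-7) + (-2) + 6 = 1. So 0 ≥ 1, which is false.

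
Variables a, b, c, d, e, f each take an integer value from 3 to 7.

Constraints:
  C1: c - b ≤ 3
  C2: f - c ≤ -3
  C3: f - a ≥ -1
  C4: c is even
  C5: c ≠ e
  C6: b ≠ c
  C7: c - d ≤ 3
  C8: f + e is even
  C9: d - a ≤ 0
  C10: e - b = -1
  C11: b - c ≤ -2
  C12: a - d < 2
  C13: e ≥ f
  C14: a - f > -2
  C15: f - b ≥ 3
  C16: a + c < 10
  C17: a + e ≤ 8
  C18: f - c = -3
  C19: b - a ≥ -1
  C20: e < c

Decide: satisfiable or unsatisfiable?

Unsatisfiable

Constraints 2, 7, 9, 15, and 19 give d − c ≥ -3, c − f ≥ 3, f − b ≥ 3, b − a ≥ -1, a − d ≥ 0.
Adding all 5 inequalities: the left sides telescope to 0, and the right sides sum to (-3) + 3 + 3 + (-1) + 0 = 2. So 0 ≥ 2, which is false.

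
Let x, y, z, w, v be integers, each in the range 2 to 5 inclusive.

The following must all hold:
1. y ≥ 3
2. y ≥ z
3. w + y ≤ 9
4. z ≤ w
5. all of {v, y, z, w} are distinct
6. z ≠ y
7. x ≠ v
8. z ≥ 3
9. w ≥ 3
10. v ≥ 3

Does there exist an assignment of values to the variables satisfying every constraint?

Unsatisfiable

Constraints 1, 8, 9, and 10 confine each of v, y, z, w to the 3 values {3, …, 5} (the domain already gives each ≤ 5).
Constraint 5 requires all 4 of them to be distinct, but only 3 values are available — impossible by the pigeonhole principle.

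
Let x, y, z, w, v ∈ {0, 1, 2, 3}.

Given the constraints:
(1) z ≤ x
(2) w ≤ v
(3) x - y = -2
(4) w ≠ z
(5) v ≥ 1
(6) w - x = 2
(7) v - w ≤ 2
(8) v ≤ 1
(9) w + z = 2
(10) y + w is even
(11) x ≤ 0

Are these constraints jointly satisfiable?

From constraints 2 and 8: w ≤ v ≤ 1. From constraints 1 and 11: z ≤ x ≤ 0. Hence w + z ≤ 1. But constraint 9 requires w + z = 2, and 2 > 1. Contradiction.

Unsatisfiable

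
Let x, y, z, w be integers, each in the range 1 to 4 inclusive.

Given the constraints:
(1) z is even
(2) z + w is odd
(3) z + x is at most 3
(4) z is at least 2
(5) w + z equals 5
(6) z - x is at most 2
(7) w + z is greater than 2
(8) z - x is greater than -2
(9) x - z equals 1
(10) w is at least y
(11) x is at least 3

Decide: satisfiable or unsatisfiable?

From constraint 4: z ≥ 2. From constraint 11: x ≥ 3. Hence z + x ≥ 5. But constraint 3 requires z + x ≤ 3, and 3 < 5. Contradiction.

Unsatisfiable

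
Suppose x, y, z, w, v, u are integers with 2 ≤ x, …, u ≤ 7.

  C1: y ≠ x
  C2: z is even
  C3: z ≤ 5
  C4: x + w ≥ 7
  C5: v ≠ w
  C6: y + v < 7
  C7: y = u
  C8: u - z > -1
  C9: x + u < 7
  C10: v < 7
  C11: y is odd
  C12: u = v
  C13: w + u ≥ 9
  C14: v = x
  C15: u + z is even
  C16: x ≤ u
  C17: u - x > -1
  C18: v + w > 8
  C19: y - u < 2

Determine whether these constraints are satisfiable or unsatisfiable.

From constraints 7, 12, and 14, y = u = v = x, so y = x. But constraint 1 says y ≠ x. Contradiction.

Unsatisfiable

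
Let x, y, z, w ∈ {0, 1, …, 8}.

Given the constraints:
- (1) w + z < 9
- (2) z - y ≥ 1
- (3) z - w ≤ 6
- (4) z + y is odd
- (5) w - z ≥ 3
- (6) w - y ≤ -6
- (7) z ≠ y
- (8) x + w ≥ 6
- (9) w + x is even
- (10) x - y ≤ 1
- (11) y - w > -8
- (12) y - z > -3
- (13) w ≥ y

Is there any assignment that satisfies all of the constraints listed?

Constraints 2, 3, and 6 give y − w ≥ 6, w − z ≥ -6, z − y ≥ 1.
Adding all 3 inequalities: the left sides telescope to 0, and the right sides sum to 6 + (-6) + 1 = 1. So 0 ≥ 1, which is false.

Unsatisfiable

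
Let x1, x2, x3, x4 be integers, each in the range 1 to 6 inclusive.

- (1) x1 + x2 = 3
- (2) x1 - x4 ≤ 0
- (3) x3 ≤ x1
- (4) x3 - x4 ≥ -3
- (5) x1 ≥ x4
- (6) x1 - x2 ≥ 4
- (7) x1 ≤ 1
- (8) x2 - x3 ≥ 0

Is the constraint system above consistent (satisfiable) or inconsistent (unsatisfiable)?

Unsatisfiable

Constraints 2, 4, 6, and 8 give x4 − x1 ≥ 0, x1 − x2 ≥ 4, x2 − x3 ≥ 0, x3 − x4 ≥ -3.
Adding all 4 inequalities: the left sides telescope to 0, and the right sides sum to 0 + 4 + 0 + (-3) = 1. So 0 ≥ 1, which is false.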